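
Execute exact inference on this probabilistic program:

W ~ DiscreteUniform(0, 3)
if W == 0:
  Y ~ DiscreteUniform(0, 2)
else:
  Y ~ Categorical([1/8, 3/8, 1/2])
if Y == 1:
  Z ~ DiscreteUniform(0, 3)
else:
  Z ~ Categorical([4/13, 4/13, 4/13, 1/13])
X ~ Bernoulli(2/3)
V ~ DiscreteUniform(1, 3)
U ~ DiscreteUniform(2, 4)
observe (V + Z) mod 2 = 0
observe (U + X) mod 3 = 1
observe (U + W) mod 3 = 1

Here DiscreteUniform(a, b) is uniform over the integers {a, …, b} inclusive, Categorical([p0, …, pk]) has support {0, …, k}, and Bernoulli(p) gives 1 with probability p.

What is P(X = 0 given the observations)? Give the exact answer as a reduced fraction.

Enumerate traces; 54 have nonzero weight after conditioning:
  (W=0, Y=0, Z=0, X=0, V=2, U=4) weight 1/1053
  (W=0, Y=0, Z=1, X=0, V=1, U=4) weight 1/1053
  (W=0, Y=0, Z=1, X=0, V=3, U=4) weight 1/1053
  (W=0, Y=0, Z=2, X=0, V=2, U=4) weight 1/1053
  (W=0, Y=0, Z=3, X=0, V=1, U=4) weight 1/4212
  (W=0, Y=0, Z=3, X=0, V=3, U=4) weight 1/4212
  (W=0, Y=1, Z=0, X=0, V=2, U=4) weight 1/1296
  (W=0, Y=1, Z=1, X=0, V=1, U=4) weight 1/1296
  (W=1, Y=0, Z=0, X=1, V=2, U=3) weight 1/1404
  … 45 more
Group by X:
  weight(X=0) = 593/22464
  weight(X=1) = 11/416
Total weight = 593/22464 + 11/416 = 1187/22464
P(X=0 | obs) = 593/22464 / 1187/22464 = 593/1187
P(X=1 | obs) = 11/416 / 1187/22464 = 594/1187

P(X = 0 | obs) = 593/1187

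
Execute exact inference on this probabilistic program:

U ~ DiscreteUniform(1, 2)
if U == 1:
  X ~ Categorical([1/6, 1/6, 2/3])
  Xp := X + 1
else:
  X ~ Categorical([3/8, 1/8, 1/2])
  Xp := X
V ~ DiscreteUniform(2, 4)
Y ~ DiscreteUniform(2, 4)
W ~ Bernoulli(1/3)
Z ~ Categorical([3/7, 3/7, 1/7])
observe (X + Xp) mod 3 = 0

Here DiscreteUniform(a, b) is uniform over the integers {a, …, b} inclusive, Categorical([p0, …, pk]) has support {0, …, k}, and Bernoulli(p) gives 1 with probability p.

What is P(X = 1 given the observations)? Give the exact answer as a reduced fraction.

Enumerate traces; 108 have nonzero weight after conditioning:
  (U=1, X=1, V=2, Y=2, W=0, Z=0) weight 1/378
  (U=1, X=1, V=2, Y=2, W=0, Z=1) weight 1/378
  (U=1, X=1, V=2, Y=2, W=0, Z=2) weight 1/1134
  (U=1, X=1, V=2, Y=2, W=1, Z=0) weight 1/756
  (U=1, X=1, V=2, Y=2, W=1, Z=1) weight 1/756
  (U=1, X=1, V=2, Y=2, W=1, Z=2) weight 1/2268
  (U=1, X=1, V=2, Y=3, W=0, Z=0) weight 1/378
  (U=1, X=1, V=2, Y=3, W=0, Z=1) weight 1/378
  (U=2, X=0, V=2, Y=2, W=0, Z=0) weight 1/168
  … 99 more
Group by X:
  weight(X=0) = 3/16
  weight(X=1) = 1/12
Total weight = 3/16 + 1/12 = 13/48
P(X=0 | obs) = 3/16 / 13/48 = 9/13
P(X=1 | obs) = 1/12 / 13/48 = 4/13

P(X = 1 | obs) = 4/13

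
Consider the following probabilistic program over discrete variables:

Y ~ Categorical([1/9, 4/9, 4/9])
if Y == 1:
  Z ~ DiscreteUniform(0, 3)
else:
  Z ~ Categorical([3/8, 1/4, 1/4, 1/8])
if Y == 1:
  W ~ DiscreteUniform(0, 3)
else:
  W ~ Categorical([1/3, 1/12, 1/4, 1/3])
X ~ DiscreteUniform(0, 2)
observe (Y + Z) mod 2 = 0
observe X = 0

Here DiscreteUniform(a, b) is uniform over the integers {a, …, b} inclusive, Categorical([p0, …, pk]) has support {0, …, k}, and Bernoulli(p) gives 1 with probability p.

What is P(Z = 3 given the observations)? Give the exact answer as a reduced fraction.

Enumerate traces; 24 have nonzero weight after conditioning:
  (Y=0, Z=0, W=0, X=0) weight 1/216
  (Y=0, Z=0, W=1, X=0) weight 1/864
  (Y=0, Z=0, W=2, X=0) weight 1/288
  (Y=0, Z=0, W=3, X=0) weight 1/216
  (Y=0, Z=2, W=0, X=0) weight 1/324
  (Y=0, Z=2, W=1, X=0) weight 1/1296
  (Y=0, Z=2, W=2, X=0) weight 1/432
  (Y=0, Z=2, W=3, X=0) weight 1/324
  (Y=1, Z=1, W=0, X=0) weight 1/108
  (Y=1, Z=3, W=0, X=0) weight 1/108
  … 14 more
Group by Z:
  weight(Z=0) = 5/72
  weight(Z=1) = 1/27
  weight(Z=2) = 5/108
  weight(Z=3) = 1/27
Total weight = 5/72 + 1/27 + 5/108 + 1/27 = 41/216
P(Z=0 | obs) = 5/72 / 41/216 = 15/41
P(Z=1 | obs) = 1/27 / 41/216 = 8/41
P(Z=2 | obs) = 5/108 / 41/216 = 10/41
P(Z=3 | obs) = 1/27 / 41/216 = 8/41

P(Z = 3 | obs) = 8/41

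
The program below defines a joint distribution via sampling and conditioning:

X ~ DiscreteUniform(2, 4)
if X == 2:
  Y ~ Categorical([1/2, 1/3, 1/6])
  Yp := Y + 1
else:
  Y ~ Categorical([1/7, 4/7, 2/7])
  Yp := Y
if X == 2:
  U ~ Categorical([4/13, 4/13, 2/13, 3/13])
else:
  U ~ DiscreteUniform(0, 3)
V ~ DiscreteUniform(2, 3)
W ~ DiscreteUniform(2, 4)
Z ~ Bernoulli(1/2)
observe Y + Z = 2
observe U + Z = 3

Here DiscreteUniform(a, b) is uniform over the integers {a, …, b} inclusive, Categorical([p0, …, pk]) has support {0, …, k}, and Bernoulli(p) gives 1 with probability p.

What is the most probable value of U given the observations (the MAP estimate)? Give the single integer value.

Enumerate traces; 36 have nonzero weight after conditioning:
  (X=2, Y=1, U=2, V=2, W=2, Z=1) weight 1/702
  (X=2, Y=1, U=2, V=2, W=3, Z=1) weight 1/702
  (X=2, Y=1, U=2, V=2, W=4, Z=1) weight 1/702
  (X=2, Y=1, U=2, V=3, W=2, Z=1) weight 1/702
  (X=2, Y=1, U=2, V=3, W=3, Z=1) weight 1/702
  (X=2, Y=1, U=2, V=3, W=4, Z=1) weight 1/702
  (X=2, Y=2, U=3, V=2, W=2, Z=0) weight 1/936
  (X=2, Y=2, U=3, V=2, W=3, Z=0) weight 1/936
  … 28 more
Group by U:
  weight(U=2) = 46/819
  weight(U=3) = 11/364
Total weight = 46/819 + 11/364 = 283/3276
P(U=2 | obs) = 46/819 / 283/3276 = 184/283
P(U=3 | obs) = 11/364 / 283/3276 = 99/283
argmax = 2

argmax_v P(U = v | obs) = 2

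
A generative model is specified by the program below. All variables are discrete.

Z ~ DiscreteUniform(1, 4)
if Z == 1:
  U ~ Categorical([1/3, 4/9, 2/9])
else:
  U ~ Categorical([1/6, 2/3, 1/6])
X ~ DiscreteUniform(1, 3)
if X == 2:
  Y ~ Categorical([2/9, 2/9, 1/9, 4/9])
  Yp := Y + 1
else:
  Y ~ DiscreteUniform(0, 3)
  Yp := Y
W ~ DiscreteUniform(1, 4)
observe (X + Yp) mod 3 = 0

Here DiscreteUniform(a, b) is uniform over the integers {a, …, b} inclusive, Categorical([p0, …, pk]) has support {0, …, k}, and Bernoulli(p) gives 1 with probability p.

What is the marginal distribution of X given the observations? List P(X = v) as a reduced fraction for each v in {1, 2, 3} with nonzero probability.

P(X=1) = 3/17, P(X=2) = 8/17, P(X=3) = 6/17

Enumerate traces; 240 have nonzero weight after conditioning:
  (Z=1, U=0, X=1, Y=2, W=1) weight 1/576
  (Z=1, U=0, X=1, Y=2, W=2) weight 1/576
  (Z=1, U=0, X=1, Y=2, W=3) weight 1/576
  (Z=1, U=0, X=1, Y=2, W=4) weight 1/576
  (Z=1, U=0, X=2, Y=0, W=1) weight 1/648
  (Z=1, U=0, X=2, Y=0, W=2) weight 1/648
  (Z=1, U=0, X=2, Y=0, W=3) weight 1/648
  (Z=1, U=0, X=2, Y=0, W=4) weight 1/648
  (Z=1, U=0, X=3, Y=0, W=1) weight 1/576
  … 231 more
Group by X:
  weight(X=1) = 1/12
  weight(X=2) = 2/9
  weight(X=3) = 1/6
Total weight = 1/12 + 2/9 + 1/6 = 17/36
P(X=1 | obs) = 1/12 / 17/36 = 3/17
P(X=2 | obs) = 2/9 / 17/36 = 8/17
P(X=3 | obs) = 1/6 / 17/36 = 6/17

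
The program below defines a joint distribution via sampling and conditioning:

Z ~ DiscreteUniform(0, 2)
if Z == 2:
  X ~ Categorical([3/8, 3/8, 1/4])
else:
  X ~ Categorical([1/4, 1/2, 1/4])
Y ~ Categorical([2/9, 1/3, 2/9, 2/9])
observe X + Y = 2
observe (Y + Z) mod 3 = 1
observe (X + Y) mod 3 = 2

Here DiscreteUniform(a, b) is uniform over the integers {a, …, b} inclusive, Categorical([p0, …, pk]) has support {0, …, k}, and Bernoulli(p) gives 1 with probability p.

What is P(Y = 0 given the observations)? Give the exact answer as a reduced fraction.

Enumerate traces; 3 have nonzero weight after conditioning:
  (Z=0, X=1, Y=1) weight 1/18
  (Z=1, X=2, Y=0) weight 1/54
  (Z=2, X=0, Y=2) weight 1/36
Group by Y:
  weight(Y=0) = 1/54
  weight(Y=1) = 1/18
  weight(Y=2) = 1/36
Total weight = 1/54 + 1/18 + 1/36 = 11/108
P(Y=0 | obs) = 1/54 / 11/108 = 2/11
P(Y=1 | obs) = 1/18 / 11/108 = 6/11
P(Y=2 | obs) = 1/36 / 11/108 = 3/11

P(Y = 0 | obs) = 2/11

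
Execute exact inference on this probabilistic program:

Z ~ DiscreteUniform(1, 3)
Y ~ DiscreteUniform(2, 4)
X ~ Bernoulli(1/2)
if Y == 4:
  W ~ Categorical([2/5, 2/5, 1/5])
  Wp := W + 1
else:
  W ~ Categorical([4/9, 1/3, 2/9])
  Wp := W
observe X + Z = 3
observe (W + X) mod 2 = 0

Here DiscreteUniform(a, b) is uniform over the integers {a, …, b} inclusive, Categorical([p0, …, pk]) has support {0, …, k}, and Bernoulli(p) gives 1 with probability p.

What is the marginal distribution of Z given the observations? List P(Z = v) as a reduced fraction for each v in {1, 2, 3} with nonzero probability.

P(Z=2) = 16/45, P(Z=3) = 29/45

Enumerate traces; 9 have nonzero weight after conditioning:
  (Z=2, Y=2, X=1, W=1) weight 1/54
  (Z=2, Y=3, X=1, W=1) weight 1/54
  (Z=2, Y=4, X=1, W=1) weight 1/45
  (Z=3, Y=2, X=0, W=0) weight 2/81
  (Z=3, Y=2, X=0, W=2) weight 1/81
  (Z=3, Y=3, X=0, W=0) weight 2/81
  (Z=3, Y=3, X=0, W=2) weight 1/81
  (Z=3, Y=4, X=0, W=0) weight 1/45
  … 1 more
Group by Z:
  weight(Z=2) = 8/135
  weight(Z=3) = 29/270
Total weight = 8/135 + 29/270 = 1/6
P(Z=2 | obs) = 8/135 / 1/6 = 16/45
P(Z=3 | obs) = 29/270 / 1/6 = 29/45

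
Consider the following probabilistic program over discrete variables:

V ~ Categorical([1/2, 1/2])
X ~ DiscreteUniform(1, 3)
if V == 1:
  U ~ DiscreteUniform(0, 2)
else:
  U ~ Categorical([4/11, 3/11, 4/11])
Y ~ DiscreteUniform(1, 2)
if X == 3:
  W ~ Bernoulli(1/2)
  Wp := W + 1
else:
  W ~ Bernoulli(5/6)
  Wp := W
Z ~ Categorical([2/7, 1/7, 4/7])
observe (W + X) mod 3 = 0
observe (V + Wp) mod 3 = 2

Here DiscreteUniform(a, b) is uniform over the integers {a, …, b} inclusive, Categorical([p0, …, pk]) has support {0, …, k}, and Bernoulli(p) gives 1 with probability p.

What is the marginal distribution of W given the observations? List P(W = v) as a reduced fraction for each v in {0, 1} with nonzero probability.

P(W=0) = 3/8, P(W=1) = 5/8

Enumerate traces; 36 have nonzero weight after conditioning:
  (V=1, X=2, U=0, Y=1, W=1, Z=0) weight 5/756
  (V=1, X=2, U=0, Y=1, W=1, Z=1) weight 5/1512
  (V=1, X=2, U=0, Y=1, W=1, Z=2) weight 5/378
  (V=1, X=2, U=0, Y=2, W=1, Z=0) weight 5/756
  (V=1, X=2, U=0, Y=2, W=1, Z=1) weight 5/1512
  (V=1, X=2, U=0, Y=2, W=1, Z=2) weight 5/378
  (V=1, X=2, U=1, Y=1, W=1, Z=0) weight 5/756
  (V=1, X=2, U=1, Y=1, W=1, Z=1) weight 5/1512
  (V=1, X=3, U=0, Y=1, W=0, Z=0) weight 1/252
  … 27 more
Group by W:
  weight(W=0) = 1/12
  weight(W=1) = 5/36
Total weight = 1/12 + 5/36 = 2/9
P(W=0 | obs) = 1/12 / 2/9 = 3/8
P(W=1 | obs) = 5/36 / 2/9 = 5/8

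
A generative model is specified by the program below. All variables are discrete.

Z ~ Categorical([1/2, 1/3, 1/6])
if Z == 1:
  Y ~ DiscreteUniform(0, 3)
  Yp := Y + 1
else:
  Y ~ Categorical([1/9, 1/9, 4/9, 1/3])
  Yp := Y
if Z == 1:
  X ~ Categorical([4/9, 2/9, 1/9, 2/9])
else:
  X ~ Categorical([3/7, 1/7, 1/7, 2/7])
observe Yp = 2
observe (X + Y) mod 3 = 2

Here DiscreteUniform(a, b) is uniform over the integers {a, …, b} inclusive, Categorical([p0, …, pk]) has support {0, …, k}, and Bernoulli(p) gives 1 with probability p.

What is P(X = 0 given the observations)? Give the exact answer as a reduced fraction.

Enumerate traces; 5 have nonzero weight after conditioning:
  (Z=0, Y=2, X=0) weight 2/21
  (Z=0, Y=2, X=3) weight 4/63
  (Z=1, Y=1, X=1) weight 1/54
  (Z=2, Y=2, X=0) weight 2/63
  (Z=2, Y=2, X=3) weight 4/189
Group by X:
  weight(X=0) = 8/63
  weight(X=1) = 1/54
  weight(X=3) = 16/189
Total weight = 8/63 + 1/54 + 16/189 = 29/126
P(X=0 | obs) = 8/63 / 29/126 = 16/29
P(X=1 | obs) = 1/54 / 29/126 = 7/87
P(X=3 | obs) = 16/189 / 29/126 = 32/87

P(X = 0 | obs) = 16/29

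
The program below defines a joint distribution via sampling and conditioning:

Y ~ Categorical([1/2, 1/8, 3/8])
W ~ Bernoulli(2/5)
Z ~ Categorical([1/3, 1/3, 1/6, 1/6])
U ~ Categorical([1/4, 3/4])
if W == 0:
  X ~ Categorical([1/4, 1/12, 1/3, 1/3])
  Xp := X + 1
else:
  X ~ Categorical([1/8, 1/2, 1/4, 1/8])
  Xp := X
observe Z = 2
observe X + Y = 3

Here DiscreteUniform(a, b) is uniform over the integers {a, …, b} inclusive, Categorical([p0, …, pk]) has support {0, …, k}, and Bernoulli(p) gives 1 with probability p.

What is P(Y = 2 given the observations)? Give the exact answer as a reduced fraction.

P(Y = 2 | obs) = 15/41

Enumerate traces; 12 have nonzero weight after conditioning:
  (Y=0, W=0, Z=2, U=0, X=3) weight 1/240
  (Y=0, W=0, Z=2, U=1, X=3) weight 1/80
  (Y=0, W=1, Z=2, U=0, X=3) weight 1/960
  (Y=0, W=1, Z=2, U=1, X=3) weight 1/320
  (Y=1, W=0, Z=2, U=0, X=2) weight 1/960
  (Y=1, W=0, Z=2, U=1, X=2) weight 1/320
  (Y=1, W=1, Z=2, U=0, X=2) weight 1/1920
  (Y=1, W=1, Z=2, U=1, X=2) weight 1/640
  (Y=2, W=0, Z=2, U=0, X=1) weight 1/1280
  … 3 more
Group by Y:
  weight(Y=0) = 1/48
  weight(Y=1) = 1/160
  weight(Y=2) = 1/64
Total weight = 1/48 + 1/160 + 1/64 = 41/960
P(Y=0 | obs) = 1/48 / 41/960 = 20/41
P(Y=1 | obs) = 1/160 / 41/960 = 6/41
P(Y=2 | obs) = 1/64 / 41/960 = 15/41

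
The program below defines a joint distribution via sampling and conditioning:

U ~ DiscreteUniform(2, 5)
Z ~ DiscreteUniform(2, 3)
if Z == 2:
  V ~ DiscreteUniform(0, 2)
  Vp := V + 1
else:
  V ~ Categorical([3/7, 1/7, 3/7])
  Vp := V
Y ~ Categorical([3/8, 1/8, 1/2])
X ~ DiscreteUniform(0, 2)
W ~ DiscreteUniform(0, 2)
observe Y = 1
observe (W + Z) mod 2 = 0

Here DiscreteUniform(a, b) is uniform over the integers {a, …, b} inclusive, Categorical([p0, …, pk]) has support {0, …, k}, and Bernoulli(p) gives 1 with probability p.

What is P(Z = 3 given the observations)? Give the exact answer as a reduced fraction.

Enumerate traces; 108 have nonzero weight after conditioning:
  (U=2, Z=2, V=0, Y=1, X=0, W=0) weight 1/1728
  (U=2, Z=2, V=0, Y=1, X=0, W=2) weight 1/1728
  (U=2, Z=2, V=0, Y=1, X=1, W=0) weight 1/1728
  (U=2, Z=2, V=0, Y=1, X=1, W=2) weight 1/1728
  (U=2, Z=2, V=0, Y=1, X=2, W=0) weight 1/1728
  (U=2, Z=2, V=0, Y=1, X=2, W=2) weight 1/1728
  (U=2, Z=2, V=1, Y=1, X=0, W=0) weight 1/1728
  (U=2, Z=2, V=1, Y=1, X=0, W=2) weight 1/1728
  (U=2, Z=3, V=0, Y=1, X=0, W=1) weight 1/1344
  … 99 more
Group by Z:
  weight(Z=2) = 1/24
  weight(Z=3) = 1/48
Total weight = 1/24 + 1/48 = 1/16
P(Z=2 | obs) = 1/24 / 1/16 = 2/3
P(Z=3 | obs) = 1/48 / 1/16 = 1/3

P(Z = 3 | obs) = 1/3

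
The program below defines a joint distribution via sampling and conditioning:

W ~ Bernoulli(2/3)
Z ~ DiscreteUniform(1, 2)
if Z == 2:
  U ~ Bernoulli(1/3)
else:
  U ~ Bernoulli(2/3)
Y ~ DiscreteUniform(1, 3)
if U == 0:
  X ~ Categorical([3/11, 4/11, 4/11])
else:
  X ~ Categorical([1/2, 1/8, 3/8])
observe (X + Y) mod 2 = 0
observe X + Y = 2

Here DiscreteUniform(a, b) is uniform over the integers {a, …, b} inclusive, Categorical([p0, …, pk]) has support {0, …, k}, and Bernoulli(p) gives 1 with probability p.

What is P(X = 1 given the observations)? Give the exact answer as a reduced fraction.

Enumerate traces; 16 have nonzero weight after conditioning:
  (W=0, Z=1, U=0, Y=1, X=1) weight 2/297
  (W=0, Z=1, U=0, Y=2, X=0) weight 1/198
  (W=0, Z=1, U=1, Y=1, X=1) weight 1/216
  (W=0, Z=1, U=1, Y=2, X=0) weight 1/54
  (W=0, Z=2, U=0, Y=1, X=1) weight 4/297
  (W=0, Z=2, U=0, Y=2, X=0) weight 1/99
  (W=0, Z=2, U=1, Y=1, X=1) weight 1/432
  (W=0, Z=2, U=1, Y=2, X=0) weight 1/108
  … 8 more
Group by X:
  weight(X=0) = 17/132
  weight(X=1) = 43/528
Total weight = 17/132 + 43/528 = 37/176
P(X=0 | obs) = 17/132 / 37/176 = 68/111
P(X=1 | obs) = 43/528 / 37/176 = 43/111

P(X = 1 | obs) = 43/111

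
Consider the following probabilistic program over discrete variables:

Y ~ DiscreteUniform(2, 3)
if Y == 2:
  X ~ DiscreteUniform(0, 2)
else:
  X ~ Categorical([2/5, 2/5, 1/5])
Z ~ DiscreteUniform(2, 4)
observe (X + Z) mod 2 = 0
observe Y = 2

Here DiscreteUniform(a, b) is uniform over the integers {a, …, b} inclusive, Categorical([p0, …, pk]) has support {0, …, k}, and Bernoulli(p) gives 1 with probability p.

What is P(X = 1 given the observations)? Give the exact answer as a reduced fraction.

P(X = 1 | obs) = 1/5

Enumerate traces; 5 have nonzero weight after conditioning:
  (Y=2, X=0, Z=2) weight 1/18
  (Y=2, X=0, Z=4) weight 1/18
  (Y=2, X=1, Z=3) weight 1/18
  (Y=2, X=2, Z=2) weight 1/18
  (Y=2, X=2, Z=4) weight 1/18
Group by X:
  weight(X=0) = 1/9
  weight(X=1) = 1/18
  weight(X=2) = 1/9
Total weight = 1/9 + 1/18 + 1/9 = 5/18
P(X=0 | obs) = 1/9 / 5/18 = 2/5
P(X=1 | obs) = 1/18 / 5/18 = 1/5
P(X=2 | obs) = 1/9 / 5/18 = 2/5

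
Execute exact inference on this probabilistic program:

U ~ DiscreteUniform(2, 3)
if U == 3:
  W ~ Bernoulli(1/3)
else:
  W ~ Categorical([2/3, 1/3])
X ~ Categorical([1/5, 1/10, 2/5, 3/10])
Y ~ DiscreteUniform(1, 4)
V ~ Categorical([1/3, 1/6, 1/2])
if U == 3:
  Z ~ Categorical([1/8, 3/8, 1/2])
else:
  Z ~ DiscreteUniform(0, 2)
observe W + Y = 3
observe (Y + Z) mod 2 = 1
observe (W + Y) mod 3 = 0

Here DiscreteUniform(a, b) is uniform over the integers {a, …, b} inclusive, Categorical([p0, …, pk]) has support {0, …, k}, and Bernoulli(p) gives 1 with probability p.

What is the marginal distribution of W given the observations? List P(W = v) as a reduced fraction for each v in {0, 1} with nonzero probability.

Enumerate traces; 72 have nonzero weight after conditioning:
  (U=2, W=0, X=0, Y=3, V=0, Z=0) weight 1/540
  (U=2, W=0, X=0, Y=3, V=0, Z=2) weight 1/540
  (U=2, W=0, X=0, Y=3, V=1, Z=0) weight 1/1080
  (U=2, W=0, X=0, Y=3, V=1, Z=2) weight 1/1080
  (U=2, W=0, X=0, Y=3, V=2, Z=0) weight 1/360
  (U=2, W=0, X=0, Y=3, V=2, Z=2) weight 1/360
  (U=2, W=0, X=1, Y=3, V=0, Z=0) weight 1/1080
  (U=2, W=0, X=1, Y=3, V=0, Z=2) weight 1/1080
  (U=2, W=1, X=0, Y=2, V=0, Z=1) weight 1/1080
  … 63 more
Group by W:
  weight(W=0) = 31/288
  weight(W=1) = 17/576
Total weight = 31/288 + 17/576 = 79/576
P(W=0 | obs) = 31/288 / 79/576 = 62/79
P(W=1 | obs) = 17/576 / 79/576 = 17/79

P(W=0) = 62/79, P(W=1) = 17/79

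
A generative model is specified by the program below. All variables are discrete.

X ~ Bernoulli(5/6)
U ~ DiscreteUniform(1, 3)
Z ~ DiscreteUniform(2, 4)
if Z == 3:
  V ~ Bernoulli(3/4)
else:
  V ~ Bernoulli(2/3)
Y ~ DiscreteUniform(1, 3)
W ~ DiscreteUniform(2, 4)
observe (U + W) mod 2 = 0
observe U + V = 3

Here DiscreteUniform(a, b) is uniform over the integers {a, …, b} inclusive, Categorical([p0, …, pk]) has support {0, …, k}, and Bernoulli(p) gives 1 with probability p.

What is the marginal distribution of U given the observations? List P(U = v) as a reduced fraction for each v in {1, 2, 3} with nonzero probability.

P(U=2) = 50/61, P(U=3) = 11/61

Enumerate traces; 54 have nonzero weight after conditioning:
  (X=0, U=2, Z=2, V=1, Y=1, W=2) weight 1/729
  (X=0, U=2, Z=2, V=1, Y=1, W=4) weight 1/729
  (X=0, U=2, Z=2, V=1, Y=2, W=2) weight 1/729
  (X=0, U=2, Z=2, V=1, Y=2, W=4) weight 1/729
  (X=0, U=2, Z=2, V=1, Y=3, W=2) weight 1/729
  (X=0, U=2, Z=2, V=1, Y=3, W=4) weight 1/729
  (X=0, U=2, Z=3, V=1, Y=1, W=2) weight 1/648
  (X=0, U=2, Z=3, V=1, Y=1, W=4) weight 1/648
  (X=0, U=3, Z=2, V=0, Y=1, W=3) weight 1/1458
  … 45 more
Group by U:
  weight(U=2) = 25/162
  weight(U=3) = 11/324
Total weight = 25/162 + 11/324 = 61/324
P(U=2 | obs) = 25/162 / 61/324 = 50/61
P(U=3 | obs) = 11/324 / 61/324 = 11/61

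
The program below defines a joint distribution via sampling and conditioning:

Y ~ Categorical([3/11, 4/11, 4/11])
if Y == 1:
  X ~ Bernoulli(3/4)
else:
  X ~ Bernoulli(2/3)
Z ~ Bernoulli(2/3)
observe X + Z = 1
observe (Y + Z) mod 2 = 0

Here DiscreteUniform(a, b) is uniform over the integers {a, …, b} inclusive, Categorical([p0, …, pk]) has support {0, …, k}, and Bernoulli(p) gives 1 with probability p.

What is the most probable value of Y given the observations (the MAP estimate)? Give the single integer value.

Enumerate traces; 3 have nonzero weight after conditioning:
  (Y=0, X=1, Z=0) weight 2/33
  (Y=1, X=0, Z=1) weight 2/33
  (Y=2, X=1, Z=0) weight 8/99
Group by Y:
  weight(Y=0) = 2/33
  weight(Y=1) = 2/33
  weight(Y=2) = 8/99
Total weight = 2/33 + 2/33 + 8/99 = 20/99
P(Y=0 | obs) = 2/33 / 20/99 = 3/10
P(Y=1 | obs) = 2/33 / 20/99 = 3/10
P(Y=2 | obs) = 8/99 / 20/99 = 2/5
argmax = 2

argmax_v P(Y = v | obs) = 2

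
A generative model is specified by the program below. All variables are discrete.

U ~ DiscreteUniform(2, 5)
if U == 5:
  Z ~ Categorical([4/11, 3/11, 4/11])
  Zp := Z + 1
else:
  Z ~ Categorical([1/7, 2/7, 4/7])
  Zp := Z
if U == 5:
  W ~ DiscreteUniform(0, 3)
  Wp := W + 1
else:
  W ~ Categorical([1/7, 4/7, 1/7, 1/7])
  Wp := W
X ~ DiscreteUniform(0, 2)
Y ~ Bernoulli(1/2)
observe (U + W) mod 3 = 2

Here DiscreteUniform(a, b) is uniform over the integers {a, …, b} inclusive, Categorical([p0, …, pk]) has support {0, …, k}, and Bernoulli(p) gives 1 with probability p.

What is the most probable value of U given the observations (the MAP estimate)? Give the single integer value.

argmax_v P(U = v | obs) = 4

Enumerate traces; 108 have nonzero weight after conditioning:
  (U=2, Z=0, W=0, X=0, Y=0) weight 1/1176
  (U=2, Z=0, W=0, X=0, Y=1) weight 1/1176
  (U=2, Z=0, W=0, X=1, Y=0) weight 1/1176
  (U=2, Z=0, W=0, X=1, Y=1) weight 1/1176
  (U=2, Z=0, W=0, X=2, Y=0) weight 1/1176
  (U=2, Z=0, W=0, X=2, Y=1) weight 1/1176
  (U=2, Z=0, W=3, X=0, Y=0) weight 1/1176
  (U=2, Z=0, W=3, X=0, Y=1) weight 1/1176
  (U=3, Z=0, W=2, X=0, Y=0) weight 1/1176
  (U=4, Z=0, W=1, X=0, Y=0) weight 1/294
  … 98 more
Group by U:
  weight(U=2) = 1/14
  weight(U=3) = 1/28
  weight(U=4) = 1/7
  weight(U=5) = 1/8
Total weight = 1/14 + 1/28 + 1/7 + 1/8 = 3/8
P(U=2 | obs) = 1/14 / 3/8 = 4/21
P(U=3 | obs) = 1/28 / 3/8 = 2/21
P(U=4 | obs) = 1/7 / 3/8 = 8/21
P(U=5 | obs) = 1/8 / 3/8 = 1/3
argmax = 4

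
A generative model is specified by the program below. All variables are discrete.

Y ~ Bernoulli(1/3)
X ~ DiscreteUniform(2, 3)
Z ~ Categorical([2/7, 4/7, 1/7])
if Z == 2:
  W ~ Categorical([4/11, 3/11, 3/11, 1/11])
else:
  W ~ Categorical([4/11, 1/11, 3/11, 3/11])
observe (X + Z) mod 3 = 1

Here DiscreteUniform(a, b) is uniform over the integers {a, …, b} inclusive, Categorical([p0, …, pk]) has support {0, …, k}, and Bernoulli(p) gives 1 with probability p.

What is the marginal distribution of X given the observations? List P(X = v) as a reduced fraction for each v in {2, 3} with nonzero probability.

P(X=2) = 1/5, P(X=3) = 4/5

Enumerate traces; 16 have nonzero weight after conditioning:
  (Y=0, X=2, Z=2, W=0) weight 4/231
  (Y=0, X=2, Z=2, W=1) weight 1/77
  (Y=0, X=2, Z=2, W=2) weight 1/77
  (Y=0, X=2, Z=2, W=3) weight 1/231
  (Y=0, X=3, Z=1, W=0) weight 16/231
  (Y=0, X=3, Z=1, W=1) weight 4/231
  (Y=0, X=3, Z=1, W=2) weight 4/77
  (Y=0, X=3, Z=1, W=3) weight 4/77
  … 8 more
Group by X:
  weight(X=2) = 1/14
  weight(X=3) = 2/7
Total weight = 1/14 + 2/7 = 5/14
P(X=2 | obs) = 1/14 / 5/14 = 1/5
P(X=3 | obs) = 2/7 / 5/14 = 4/5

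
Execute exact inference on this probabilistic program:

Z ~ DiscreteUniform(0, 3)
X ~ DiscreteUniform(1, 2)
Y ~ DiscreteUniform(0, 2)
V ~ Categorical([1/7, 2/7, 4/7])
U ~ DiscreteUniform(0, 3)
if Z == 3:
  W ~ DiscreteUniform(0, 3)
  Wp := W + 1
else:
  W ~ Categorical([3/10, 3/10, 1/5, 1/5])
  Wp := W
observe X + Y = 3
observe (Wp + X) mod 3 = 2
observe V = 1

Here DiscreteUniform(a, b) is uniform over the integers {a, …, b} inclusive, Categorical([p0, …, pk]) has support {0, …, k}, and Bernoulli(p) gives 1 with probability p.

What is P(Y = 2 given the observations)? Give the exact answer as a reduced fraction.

P(Y = 2 | obs) = 4/9

Enumerate traces; 48 have nonzero weight after conditioning:
  (Z=0, X=1, Y=2, V=1, U=0, W=1) weight 1/1120
  (Z=0, X=1, Y=2, V=1, U=1, W=1) weight 1/1120
  (Z=0, X=1, Y=2, V=1, U=2, W=1) weight 1/1120
  (Z=0, X=1, Y=2, V=1, U=3, W=1) weight 1/1120
  (Z=0, X=2, Y=1, V=1, U=0, W=0) weight 1/1120
  (Z=0, X=2, Y=1, V=1, U=0, W=3) weight 1/1680
  (Z=0, X=2, Y=1, V=1, U=1, W=0) weight 1/1120
  (Z=0, X=2, Y=1, V=1, U=1, W=3) weight 1/1680
  … 40 more
Group by Y:
  weight(Y=1) = 1/48
  weight(Y=2) = 1/60
Total weight = 1/48 + 1/60 = 3/80
P(Y=1 | obs) = 1/48 / 3/80 = 5/9
P(Y=2 | obs) = 1/60 / 3/80 = 4/9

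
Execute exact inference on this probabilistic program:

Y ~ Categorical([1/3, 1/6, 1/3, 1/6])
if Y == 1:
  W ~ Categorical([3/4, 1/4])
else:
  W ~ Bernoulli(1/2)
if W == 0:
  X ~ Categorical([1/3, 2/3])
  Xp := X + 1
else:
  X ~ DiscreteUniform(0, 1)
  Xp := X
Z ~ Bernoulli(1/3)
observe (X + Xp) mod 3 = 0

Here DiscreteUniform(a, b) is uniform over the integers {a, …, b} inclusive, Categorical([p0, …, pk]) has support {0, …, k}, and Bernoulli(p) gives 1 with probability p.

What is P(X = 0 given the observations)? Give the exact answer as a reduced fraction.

Enumerate traces; 16 have nonzero weight after conditioning:
  (Y=0, W=0, X=1, Z=0) weight 2/27
  (Y=0, W=0, X=1, Z=1) weight 1/27
  (Y=0, W=1, X=0, Z=0) weight 1/18
  (Y=0, W=1, X=0, Z=1) weight 1/36
  (Y=1, W=0, X=1, Z=0) weight 1/18
  (Y=1, W=0, X=1, Z=1) weight 1/36
  (Y=1, W=1, X=0, Z=0) weight 1/72
  (Y=1, W=1, X=0, Z=1) weight 1/144
  … 8 more
Group by X:
  weight(X=0) = 11/48
  weight(X=1) = 13/36
Total weight = 11/48 + 13/36 = 85/144
P(X=0 | obs) = 11/48 / 85/144 = 33/85
P(X=1 | obs) = 13/36 / 85/144 = 52/85

P(X = 0 | obs) = 33/85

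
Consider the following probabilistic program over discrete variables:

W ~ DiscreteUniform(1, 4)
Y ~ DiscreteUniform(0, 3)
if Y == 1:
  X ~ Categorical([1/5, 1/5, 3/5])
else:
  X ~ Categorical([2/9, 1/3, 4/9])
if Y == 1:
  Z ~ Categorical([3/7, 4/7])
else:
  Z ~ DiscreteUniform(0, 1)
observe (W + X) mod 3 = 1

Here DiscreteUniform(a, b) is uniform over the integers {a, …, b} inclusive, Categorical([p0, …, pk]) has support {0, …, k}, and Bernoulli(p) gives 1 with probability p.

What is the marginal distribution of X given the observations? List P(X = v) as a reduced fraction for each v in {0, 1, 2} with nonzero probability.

Enumerate traces; 32 have nonzero weight after conditioning:
  (W=1, Y=0, X=0, Z=0) weight 1/144
  (W=1, Y=0, X=0, Z=1) weight 1/144
  (W=1, Y=1, X=0, Z=0) weight 3/560
  (W=1, Y=1, X=0, Z=1) weight 1/140
  (W=1, Y=2, X=0, Z=0) weight 1/144
  (W=1, Y=2, X=0, Z=1) weight 1/144
  (W=1, Y=3, X=0, Z=0) weight 1/144
  (W=1, Y=3, X=0, Z=1) weight 1/144
  (W=2, Y=0, X=2, Z=0) weight 1/72
  (W=3, Y=0, X=1, Z=0) weight 1/96
  … 22 more
Group by X:
  weight(X=0) = 13/120
  weight(X=1) = 3/40
  weight(X=2) = 29/240
Total weight = 13/120 + 3/40 + 29/240 = 73/240
P(X=0 | obs) = 13/120 / 73/240 = 26/73
P(X=1 | obs) = 3/40 / 73/240 = 18/73
P(X=2 | obs) = 29/240 / 73/240 = 29/73

P(X=0) = 26/73, P(X=1) = 18/73, P(X=2) = 29/73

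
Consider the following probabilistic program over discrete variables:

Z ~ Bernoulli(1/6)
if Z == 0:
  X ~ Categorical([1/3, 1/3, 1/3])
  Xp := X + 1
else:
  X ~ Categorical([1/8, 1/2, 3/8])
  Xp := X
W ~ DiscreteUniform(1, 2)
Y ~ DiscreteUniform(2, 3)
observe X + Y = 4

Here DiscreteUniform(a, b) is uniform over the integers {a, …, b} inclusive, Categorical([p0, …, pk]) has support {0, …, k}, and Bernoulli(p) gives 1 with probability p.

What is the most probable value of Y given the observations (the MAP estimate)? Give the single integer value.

Enumerate traces; 8 have nonzero weight after conditioning:
  (Z=0, X=1, W=1, Y=3) weight 5/72
  (Z=0, X=1, W=2, Y=3) weight 5/72
  (Z=0, X=2, W=1, Y=2) weight 5/72
  (Z=0, X=2, W=2, Y=2) weight 5/72
  (Z=1, X=1, W=1, Y=3) weight 1/48
  (Z=1, X=1, W=2, Y=3) weight 1/48
  (Z=1, X=2, W=1, Y=2) weight 1/64
  (Z=1, X=2, W=2, Y=2) weight 1/64
Group by Y:
  weight(Y=2) = 49/288
  weight(Y=3) = 13/72
Total weight = 49/288 + 13/72 = 101/288
P(Y=2 | obs) = 49/288 / 101/288 = 49/101
P(Y=3 | obs) = 13/72 / 101/288 = 52/101
argmax = 3

argmax_v P(Y = v | obs) = 3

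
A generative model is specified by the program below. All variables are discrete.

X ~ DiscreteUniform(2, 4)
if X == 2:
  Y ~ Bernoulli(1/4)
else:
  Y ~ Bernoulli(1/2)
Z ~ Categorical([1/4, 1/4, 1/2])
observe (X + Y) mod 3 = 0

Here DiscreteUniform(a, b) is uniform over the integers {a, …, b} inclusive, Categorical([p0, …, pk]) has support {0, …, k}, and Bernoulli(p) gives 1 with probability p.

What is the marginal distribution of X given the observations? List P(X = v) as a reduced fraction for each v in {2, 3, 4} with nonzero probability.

Enumerate traces; 6 have nonzero weight after conditioning:
  (X=2, Y=1, Z=0) weight 1/48
  (X=2, Y=1, Z=1) weight 1/48
  (X=2, Y=1, Z=2) weight 1/24
  (X=3, Y=0, Z=0) weight 1/24
  (X=3, Y=0, Z=1) weight 1/24
  (X=3, Y=0, Z=2) weight 1/12
Group by X:
  weight(X=2) = 1/12
  weight(X=3) = 1/6
Total weight = 1/12 + 1/6 = 1/4
P(X=2 | obs) = 1/12 / 1/4 = 1/3
P(X=3 | obs) = 1/6 / 1/4 = 2/3

P(X=2) = 1/3, P(X=3) = 2/3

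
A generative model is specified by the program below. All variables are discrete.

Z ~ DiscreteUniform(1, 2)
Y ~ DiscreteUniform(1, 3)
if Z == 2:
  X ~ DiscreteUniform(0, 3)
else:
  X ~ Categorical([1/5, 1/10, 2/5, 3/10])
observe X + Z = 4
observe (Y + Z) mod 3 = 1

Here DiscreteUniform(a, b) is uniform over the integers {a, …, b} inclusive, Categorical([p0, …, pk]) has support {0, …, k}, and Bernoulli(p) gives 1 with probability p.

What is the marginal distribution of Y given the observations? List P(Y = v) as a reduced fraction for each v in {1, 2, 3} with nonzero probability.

Enumerate traces; 2 have nonzero weight after conditioning:
  (Z=1, Y=3, X=3) weight 1/20
  (Z=2, Y=2, X=2) weight 1/24
Group by Y:
  weight(Y=2) = 1/24
  weight(Y=3) = 1/20
Total weight = 1/24 + 1/20 = 11/120
P(Y=2 | obs) = 1/24 / 11/120 = 5/11
P(Y=3 | obs) = 1/20 / 11/120 = 6/11

P(Y=2) = 5/11, P(Y=3) = 6/11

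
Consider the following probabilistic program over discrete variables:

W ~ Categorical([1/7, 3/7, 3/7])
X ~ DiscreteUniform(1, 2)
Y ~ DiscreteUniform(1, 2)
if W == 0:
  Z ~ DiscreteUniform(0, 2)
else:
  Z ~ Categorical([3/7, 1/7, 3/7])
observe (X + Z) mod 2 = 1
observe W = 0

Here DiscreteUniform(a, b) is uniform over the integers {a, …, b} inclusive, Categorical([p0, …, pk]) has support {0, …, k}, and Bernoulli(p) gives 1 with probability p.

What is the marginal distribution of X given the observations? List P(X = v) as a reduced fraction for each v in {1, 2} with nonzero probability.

P(X=1) = 2/3, P(X=2) = 1/3

Enumerate traces; 6 have nonzero weight after conditioning:
  (W=0, X=1, Y=1, Z=0) weight 1/84
  (W=0, X=1, Y=1, Z=2) weight 1/84
  (W=0, X=1, Y=2, Z=0) weight 1/84
  (W=0, X=1, Y=2, Z=2) weight 1/84
  (W=0, X=2, Y=1, Z=1) weight 1/84
  (W=0, X=2, Y=2, Z=1) weight 1/84
Group by X:
  weight(X=1) = 1/21
  weight(X=2) = 1/42
Total weight = 1/21 + 1/42 = 1/14
P(X=1 | obs) = 1/21 / 1/14 = 2/3
P(X=2 | obs) = 1/42 / 1/14 = 1/3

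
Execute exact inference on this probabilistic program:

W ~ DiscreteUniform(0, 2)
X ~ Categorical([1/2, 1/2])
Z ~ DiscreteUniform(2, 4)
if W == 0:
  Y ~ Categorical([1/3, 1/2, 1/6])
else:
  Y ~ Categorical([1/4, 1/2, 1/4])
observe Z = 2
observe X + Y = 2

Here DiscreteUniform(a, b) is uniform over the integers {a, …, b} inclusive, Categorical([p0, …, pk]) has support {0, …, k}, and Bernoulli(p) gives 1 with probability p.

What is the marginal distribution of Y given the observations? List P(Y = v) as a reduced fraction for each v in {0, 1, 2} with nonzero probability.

P(Y=1) = 9/13, P(Y=2) = 4/13

Enumerate traces; 6 have nonzero weight after conditioning:
  (W=0, X=0, Z=2, Y=2) weight 1/108
  (W=0, X=1, Z=2, Y=1) weight 1/36
  (W=1, X=0, Z=2, Y=2) weight 1/72
  (W=1, X=1, Z=2, Y=1) weight 1/36
  (W=2, X=0, Z=2, Y=2) weight 1/72
  (W=2, X=1, Z=2, Y=1) weight 1/36
Group by Y:
  weight(Y=1) = 1/12
  weight(Y=2) = 1/27
Total weight = 1/12 + 1/27 = 13/108
P(Y=1 | obs) = 1/12 / 13/108 = 9/13
P(Y=2 | obs) = 1/27 / 13/108 = 4/13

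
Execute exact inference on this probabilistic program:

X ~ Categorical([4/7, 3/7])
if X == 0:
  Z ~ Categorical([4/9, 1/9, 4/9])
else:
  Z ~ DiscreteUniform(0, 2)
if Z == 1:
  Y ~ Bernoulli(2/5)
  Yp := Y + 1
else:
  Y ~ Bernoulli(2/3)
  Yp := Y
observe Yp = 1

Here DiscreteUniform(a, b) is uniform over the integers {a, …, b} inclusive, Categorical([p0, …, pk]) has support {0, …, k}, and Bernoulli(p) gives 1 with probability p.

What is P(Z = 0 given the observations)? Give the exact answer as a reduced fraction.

P(Z = 0 | obs) = 250/617

Enumerate traces; 6 have nonzero weight after conditioning:
  (X=0, Z=0, Y=1) weight 32/189
  (X=0, Z=1, Y=0) weight 4/105
  (X=0, Z=2, Y=1) weight 32/189
  (X=1, Z=0, Y=1) weight 2/21
  (X=1, Z=1, Y=0) weight 3/35
  (X=1, Z=2, Y=1) weight 2/21
Group by Z:
  weight(Z=0) = 50/189
  weight(Z=1) = 13/105
  weight(Z=2) = 50/189
Total weight = 50/189 + 13/105 + 50/189 = 617/945
P(Z=0 | obs) = 50/189 / 617/945 = 250/617
P(Z=1 | obs) = 13/105 / 617/945 = 117/617
P(Z=2 | obs) = 50/189 / 617/945 = 250/617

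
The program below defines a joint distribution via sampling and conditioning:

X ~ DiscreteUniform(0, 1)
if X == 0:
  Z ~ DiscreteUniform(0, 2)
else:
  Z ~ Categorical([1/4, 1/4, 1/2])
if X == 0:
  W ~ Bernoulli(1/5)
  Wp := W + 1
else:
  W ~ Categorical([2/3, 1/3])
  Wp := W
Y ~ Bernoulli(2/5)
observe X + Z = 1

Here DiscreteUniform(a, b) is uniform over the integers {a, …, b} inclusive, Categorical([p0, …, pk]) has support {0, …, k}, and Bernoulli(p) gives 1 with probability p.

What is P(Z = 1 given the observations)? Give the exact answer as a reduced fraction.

Enumerate traces; 8 have nonzero weight after conditioning:
  (X=0, Z=1, W=0, Y=0) weight 2/25
  (X=0, Z=1, W=0, Y=1) weight 4/75
  (X=0, Z=1, W=1, Y=0) weight 1/50
  (X=0, Z=1, W=1, Y=1) weight 1/75
  (X=1, Z=0, W=0, Y=0) weight 1/20
  (X=1, Z=0, W=0, Y=1) weight 1/30
  (X=1, Z=0, W=1, Y=0) weight 1/40
  (X=1, Z=0, W=1, Y=1) weight 1/60
Group by Z:
  weight(Z=0) = 1/8
  weight(Z=1) = 1/6
Total weight = 1/8 + 1/6 = 7/24
P(Z=0 | obs) = 1/8 / 7/24 = 3/7
P(Z=1 | obs) = 1/6 / 7/24 = 4/7

P(Z = 1 | obs) = 4/7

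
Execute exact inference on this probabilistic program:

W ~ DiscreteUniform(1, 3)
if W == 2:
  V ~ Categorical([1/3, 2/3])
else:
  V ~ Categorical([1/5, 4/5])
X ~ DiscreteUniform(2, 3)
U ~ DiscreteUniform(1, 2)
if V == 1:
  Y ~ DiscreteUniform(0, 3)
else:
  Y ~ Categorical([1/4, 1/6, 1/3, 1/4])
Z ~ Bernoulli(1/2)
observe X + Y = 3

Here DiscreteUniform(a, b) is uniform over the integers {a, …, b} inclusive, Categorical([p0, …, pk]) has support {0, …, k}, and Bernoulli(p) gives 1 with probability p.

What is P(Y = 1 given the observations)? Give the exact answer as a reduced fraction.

P(Y = 1 | obs) = 124/259

Enumerate traces; 48 have nonzero weight after conditioning:
  (W=1, V=0, X=2, U=1, Y=1, Z=0) weight 1/720
  (W=1, V=0, X=2, U=1, Y=1, Z=1) weight 1/720
  (W=1, V=0, X=2, U=2, Y=1, Z=0) weight 1/720
  (W=1, V=0, X=2, U=2, Y=1, Z=1) weight 1/720
  (W=1, V=0, X=3, U=1, Y=0, Z=0) weight 1/480
  (W=1, V=0, X=3, U=1, Y=0, Z=1) weight 1/480
  (W=1, V=0, X=3, U=2, Y=0, Z=0) weight 1/480
  (W=1, V=0, X=3, U=2, Y=0, Z=1) weight 1/480
  … 40 more
Group by Y:
  weight(Y=0) = 1/8
  weight(Y=1) = 31/270
Total weight = 1/8 + 31/270 = 259/1080
P(Y=0 | obs) = 1/8 / 259/1080 = 135/259
P(Y=1 | obs) = 31/270 / 259/1080 = 124/259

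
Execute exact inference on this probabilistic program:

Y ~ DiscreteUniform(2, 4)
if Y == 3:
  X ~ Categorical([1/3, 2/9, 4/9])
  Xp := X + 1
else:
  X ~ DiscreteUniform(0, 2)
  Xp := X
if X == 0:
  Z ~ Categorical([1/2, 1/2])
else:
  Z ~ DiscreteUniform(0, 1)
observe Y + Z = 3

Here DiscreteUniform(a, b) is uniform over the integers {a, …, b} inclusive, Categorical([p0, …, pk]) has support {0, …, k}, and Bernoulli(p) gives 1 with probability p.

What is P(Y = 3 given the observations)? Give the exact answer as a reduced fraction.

Enumerate traces; 6 have nonzero weight after conditioning:
  (Y=2, X=0, Z=1) weight 1/18
  (Y=2, X=1, Z=1) weight 1/18
  (Y=2, X=2, Z=1) weight 1/18
  (Y=3, X=0, Z=0) weight 1/18
  (Y=3, X=1, Z=0) weight 1/27
  (Y=3, X=2, Z=0) weight 2/27
Group by Y:
  weight(Y=2) = 1/6
  weight(Y=3) = 1/6
Total weight = 1/6 + 1/6 = 1/3
P(Y=2 | obs) = 1/6 / 1/3 = 1/2
P(Y=3 | obs) = 1/6 / 1/3 = 1/2

P(Y = 3 | obs) = 1/2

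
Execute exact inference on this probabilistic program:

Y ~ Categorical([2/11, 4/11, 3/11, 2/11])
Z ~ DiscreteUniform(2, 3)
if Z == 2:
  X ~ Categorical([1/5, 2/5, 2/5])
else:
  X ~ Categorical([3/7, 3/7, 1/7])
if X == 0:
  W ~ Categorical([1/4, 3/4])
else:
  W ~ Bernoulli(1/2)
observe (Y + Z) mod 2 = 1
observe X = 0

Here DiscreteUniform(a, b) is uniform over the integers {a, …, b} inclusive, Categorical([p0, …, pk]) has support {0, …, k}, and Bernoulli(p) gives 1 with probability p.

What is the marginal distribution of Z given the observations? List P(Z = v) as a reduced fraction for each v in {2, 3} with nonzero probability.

Enumerate traces; 8 have nonzero weight after conditioning:
  (Y=0, Z=3, X=0, W=0) weight 3/308
  (Y=0, Z=3, X=0, W=1) weight 9/308
  (Y=1, Z=2, X=0, W=0) weight 1/110
  (Y=1, Z=2, X=0, W=1) weight 3/110
  (Y=2, Z=3, X=0, W=0) weight 9/616
  (Y=2, Z=3, X=0, W=1) weight 27/616
  (Y=3, Z=2, X=0, W=0) weight 1/220
  (Y=3, Z=2, X=0, W=1) weight 3/220
Group by Z:
  weight(Z=2) = 3/55
  weight(Z=3) = 15/154
Total weight = 3/55 + 15/154 = 117/770
P(Z=2 | obs) = 3/55 / 117/770 = 14/39
P(Z=3 | obs) = 15/154 / 117/770 = 25/39

P(Z=2) = 14/39, P(Z=3) = 25/39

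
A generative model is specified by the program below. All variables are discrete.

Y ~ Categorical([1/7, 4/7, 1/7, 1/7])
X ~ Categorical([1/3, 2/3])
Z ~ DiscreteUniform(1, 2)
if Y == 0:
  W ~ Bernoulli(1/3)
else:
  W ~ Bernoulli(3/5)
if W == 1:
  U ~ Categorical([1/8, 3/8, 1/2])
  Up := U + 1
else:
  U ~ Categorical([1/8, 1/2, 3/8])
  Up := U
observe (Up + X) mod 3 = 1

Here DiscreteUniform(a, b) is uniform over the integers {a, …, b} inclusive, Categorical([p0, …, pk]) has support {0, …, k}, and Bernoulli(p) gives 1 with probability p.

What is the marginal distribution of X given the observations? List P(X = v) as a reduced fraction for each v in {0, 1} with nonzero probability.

Enumerate traces; 32 have nonzero weight after conditioning:
  (Y=0, X=0, Z=1, W=0, U=1) weight 1/126
  (Y=0, X=0, Z=1, W=1, U=0) weight 1/1008
  (Y=0, X=0, Z=2, W=0, U=1) weight 1/126
  (Y=0, X=0, Z=2, W=1, U=0) weight 1/1008
  (Y=0, X=1, Z=1, W=0, U=0) weight 1/252
  (Y=0, X=1, Z=1, W=1, U=2) weight 1/126
  (Y=0, X=1, Z=2, W=0, U=0) weight 1/252
  (Y=0, X=1, Z=2, W=1, U=2) weight 1/126
  … 24 more
Group by X:
  weight(X=0) = 27/280
  weight(X=1) = 47/210
Total weight = 27/280 + 47/210 = 269/840
P(X=0 | obs) = 27/280 / 269/840 = 81/269
P(X=1 | obs) = 47/210 / 269/840 = 188/269

P(X=0) = 81/269, P(X=1) = 188/269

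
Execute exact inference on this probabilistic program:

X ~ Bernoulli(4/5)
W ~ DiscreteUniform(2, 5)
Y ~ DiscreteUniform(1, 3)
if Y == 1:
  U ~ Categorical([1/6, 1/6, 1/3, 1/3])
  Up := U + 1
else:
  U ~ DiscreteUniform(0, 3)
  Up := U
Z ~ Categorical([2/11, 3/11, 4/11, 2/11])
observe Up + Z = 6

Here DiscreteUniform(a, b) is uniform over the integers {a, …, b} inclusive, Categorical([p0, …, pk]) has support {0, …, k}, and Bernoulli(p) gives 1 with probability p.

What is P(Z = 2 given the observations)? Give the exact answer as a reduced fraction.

P(Z = 2 | obs) = 4/9

Enumerate traces; 32 have nonzero weight after conditioning:
  (X=0, W=2, Y=1, U=2, Z=3) weight 1/990
  (X=0, W=2, Y=1, U=3, Z=2) weight 1/495
  (X=0, W=2, Y=2, U=3, Z=3) weight 1/1320
  (X=0, W=2, Y=3, U=3, Z=3) weight 1/1320
  (X=0, W=3, Y=1, U=2, Z=3) weight 1/990
  (X=0, W=3, Y=1, U=3, Z=2) weight 1/495
  (X=0, W=3, Y=2, U=3, Z=3) weight 1/1320
  (X=0, W=3, Y=3, U=3, Z=3) weight 1/1320
  … 24 more
Group by Z:
  weight(Z=2) = 4/99
  weight(Z=3) = 5/99
Total weight = 4/99 + 5/99 = 1/11
P(Z=2 | obs) = 4/99 / 1/11 = 4/9
P(Z=3 | obs) = 5/99 / 1/11 = 5/9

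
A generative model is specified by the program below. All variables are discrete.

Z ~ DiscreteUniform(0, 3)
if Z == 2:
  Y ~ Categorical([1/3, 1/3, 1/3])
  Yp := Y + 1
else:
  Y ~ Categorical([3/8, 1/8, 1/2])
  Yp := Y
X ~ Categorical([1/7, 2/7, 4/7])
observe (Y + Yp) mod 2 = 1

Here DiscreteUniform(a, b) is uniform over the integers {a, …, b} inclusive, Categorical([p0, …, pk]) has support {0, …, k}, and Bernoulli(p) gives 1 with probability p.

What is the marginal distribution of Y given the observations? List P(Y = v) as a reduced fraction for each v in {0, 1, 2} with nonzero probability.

Enumerate traces; 9 have nonzero weight after conditioning:
  (Z=2, Y=0, X=0) weight 1/84
  (Z=2, Y=0, X=1) weight 1/42
  (Z=2, Y=0, X=2) weight 1/21
  (Z=2, Y=1, X=0) weight 1/84
  (Z=2, Y=1, X=1) weight 1/42
  (Z=2, Y=1, X=2) weight 1/21
  (Z=2, Y=2, X=0) weight 1/84
  (Z=2, Y=2, X=1) weight 1/42
  … 1 more
Group by Y:
  weight(Y=0) = 1/12
  weight(Y=1) = 1/12
  weight(Y=2) = 1/12
Total weight = 1/12 + 1/12 + 1/12 = 1/4
P(Y=0 | obs) = 1/12 / 1/4 = 1/3
P(Y=1 | obs) = 1/12 / 1/4 = 1/3
P(Y=2 | obs) = 1/12 / 1/4 = 1/3

P(Y=0) = 1/3, P(Y=1) = 1/3, P(Y=2) = 1/3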